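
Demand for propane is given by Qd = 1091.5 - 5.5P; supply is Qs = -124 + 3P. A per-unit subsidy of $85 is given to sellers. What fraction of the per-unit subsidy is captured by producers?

Pre-subsidy: 1091.5 - 5.5P = -124 + 3P gives P* = 143, Q* = 305.
With the subsidy, sellers receive Ps = Pb + 85 for each unit, where Pb is the price buyers pay.
Supply in terms of Pb becomes Qs = -124 + 3(Pb + 85) = 131 + 3Pb. Setting this equal to demand: 1091.5 - 5.5Pb = 131 + 3Pb, so Pb = 113.
Sellers receive Ps = 113 + 85 = 198; Q' = 1091.5 − 5.5·113 = 470.
Buyers' price falls by P* − Pb = 143 − 113 = 30; sellers' price rises by Ps − P* = 198 − 143 = 55.
So producers capture 55/85 = 11/17 of each unit of subsidy.

Producer share = 11/17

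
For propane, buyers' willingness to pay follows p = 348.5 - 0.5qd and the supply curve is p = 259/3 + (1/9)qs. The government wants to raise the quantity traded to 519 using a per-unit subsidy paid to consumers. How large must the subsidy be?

Required subsidy s = 55 per unit

At q = 519, from the demand curve buyers pay pb = 348.5 − 0.5·519 = 89; from the supply curve sellers need ps = 259/3 + (1/9)·519 = 144.
The subsidy must fill the gap: s = ps − pb = 144 − 89 = 55.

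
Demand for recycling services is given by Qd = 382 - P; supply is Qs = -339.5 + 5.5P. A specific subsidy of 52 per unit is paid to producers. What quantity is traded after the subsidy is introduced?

Pre-subsidy: 382 - P = -339.5 + 5.5P gives P* = 111, Q* = 271.
With the subsidy, sellers receive Ps = Pb + 52 for each unit, where Pb is the price buyers pay.
Supply in terms of Pb becomes Qs = -339.5 + 5.5(Pb + 52) = -53.5 + 5.5Pb. Setting this equal to demand: 382 - Pb = -53.5 + 5.5Pb, so Pb = 67.
Sellers receive Ps = 67 + 52 = 119; Q' = 382 − 1·67 = 315.

Q' = 315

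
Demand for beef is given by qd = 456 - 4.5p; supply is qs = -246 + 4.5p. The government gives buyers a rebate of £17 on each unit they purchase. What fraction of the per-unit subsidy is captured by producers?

Pre-subsidy: 456 - 4.5p = -246 + 4.5p gives p* = 78, q* = 105.
With the rebate, buyers effectively pay pb = ps − 17, where ps is the price sellers receive.
Demand in terms of ps becomes qd = 456 − 4.5(ps − 17) = 532.5 - 4.5ps. Setting this equal to supply: 532.5 - 4.5ps = -246 + 4.5ps, so ps = 86.5.
Buyers pay pb = 86.5 − 17 = 69.5; q' = -246 + 4.5·86.5 = 143.25.
Buyers' price falls by p* − pb = 78 − 69.5 = 8.5; sellers' price rises by ps − p* = 86.5 − 78 = 8.5.
So producers capture 8.5/17 = 0.5 of each unit of subsidy.

Producer share = 0.5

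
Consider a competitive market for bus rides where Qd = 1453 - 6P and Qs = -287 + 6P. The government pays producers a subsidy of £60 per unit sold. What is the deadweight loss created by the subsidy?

Deadweight loss = £5400

Pre-subsidy: 1453 - 6P = -287 + 6P gives P* = 145, Q* = 583.
With the subsidy, sellers receive Ps = Pb + 60 for each unit, where Pb is the price buyers pay.
Supply in terms of Pb becomes Qs = -287 + 6(Pb + 60) = 73 + 6Pb. Setting this equal to demand: 1453 - 6Pb = 73 + 6Pb, so Pb = 115.
Sellers receive Ps = 115 + 60 = 175; Q' = 1453 − 6·115 = 763.
The subsidy expands output by 763 − 583 = 180 past the efficient level; on those units the gap between marginal cost and willingness to pay runs from 0 up to 60.
DWL = ½ × 60 × 180 = 5400.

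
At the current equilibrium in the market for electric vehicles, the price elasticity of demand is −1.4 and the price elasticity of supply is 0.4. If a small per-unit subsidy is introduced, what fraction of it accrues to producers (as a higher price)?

Producer share = 7/9

For a small subsidy around the equilibrium, the benefit split depends on the relative slopes, which at a point are proportional to the elasticities.
Buyer share = εs/(εs + |εd|) = 0.4/(0.4 + 1.4) = 2/9; seller share = |εd|/(εs + |εd|) = 7/9.
So producers capture 7/9 of the subsidy.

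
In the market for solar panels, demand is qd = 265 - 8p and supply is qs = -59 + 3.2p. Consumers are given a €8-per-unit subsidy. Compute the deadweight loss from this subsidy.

Pre-subsidy: 265 - 8p = -59 + 3.2p gives p* = 405/14, q* = 235/7.
With the rebate, buyers effectively pay pb = ps − 8, where ps is the price sellers receive.
Demand in terms of ps becomes qd = 265 − 8(ps − 8) = 329 - 8ps. Setting this equal to supply: 329 - 8ps = -59 + 3.2ps, so ps = 485/14.
Buyers pay pb = 485/14 − 8 = 373/14; q' = -59 + 3.2·(485/14) = 363/7.
The subsidy expands output by 363/7 − 235/7 = 128/7 past the efficient level; on those units the gap between marginal cost and willingness to pay runs from 0 up to 8.
DWL = ½ × 8 × 128/7 = 512/7.

Deadweight loss = 512/7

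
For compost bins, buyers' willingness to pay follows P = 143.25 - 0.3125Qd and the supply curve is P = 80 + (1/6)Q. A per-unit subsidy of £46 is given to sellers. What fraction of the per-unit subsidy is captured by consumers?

Pre-subsidy: 143.25 - 0.3125Q = 80 + (1/6)Q gives Q* = 132 and P* = 102.
With the subsidy, sellers receive Ps = Pb + 46 for each unit, where Pb is the price buyers pay.
On the curves, Pb = 143.25 - 0.3125Q and Ps = 80 + (1/6)Q; the wedge Ps − Pb = 46 gives 80 + (1/6)Q − (143.25 - 0.3125Q) = 46, so Q' = 228.
Then Pb = 143.25 − 0.3125·228 = 72 and Ps = 80 + (1/6)·228 = 118.
Buyers' price falls by P* − Pb = 102 − 72 = 30; sellers' price rises by Ps − P* = 118 − 102 = 16.
So consumers capture 30/46 = 15/23 of each unit of subsidy.

Consumer share = 15/23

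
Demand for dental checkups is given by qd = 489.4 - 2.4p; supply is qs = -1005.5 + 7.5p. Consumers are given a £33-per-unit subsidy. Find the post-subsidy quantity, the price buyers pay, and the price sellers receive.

q' = 187; buyers pay £126; sellers receive £159

Pre-subsidy: 489.4 - 2.4p = -1005.5 + 7.5p gives p* = 151, q* = 127.
With the rebate, buyers effectively pay pb = ps − 33, where ps is the price sellers receive.
Demand in terms of ps becomes qd = 489.4 − 2.4(ps − 33) = 568.6 - 2.4ps. Setting this equal to supply: 568.6 - 2.4ps = -1005.5 + 7.5ps, so ps = 159.
Buyers pay pb = 159 − 33 = 126; q' = -1005.5 + 7.5·159 = 187.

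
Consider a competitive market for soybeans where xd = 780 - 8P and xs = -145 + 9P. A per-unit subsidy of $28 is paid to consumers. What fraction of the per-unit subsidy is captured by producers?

Producer share = 8/17

Pre-subsidy: 780 - 8P = -145 + 9P gives P* = 925/17, x* = 5860/17.
With the rebate, buyers effectively pay Pb = Ps − 28, where Ps is the price sellers receive.
Demand in terms of Ps becomes xd = 780 − 8(Ps − 28) = 1004 - 8Ps. Setting this equal to supply: 1004 - 8Ps = -145 + 9Ps, so Ps = 1149/17.
Buyers pay Pb = 1149/17 − 28 = 673/17; x' = -145 + 9·(1149/17) = 7876/17.
Buyers' price falls by P* − Pb = 925/17 − 673/17 = 252/17; sellers' price rises by Ps − P* = 1149/17 − 925/17 = 224/17.
So producers capture (224/17)/28 = 8/17 of each unit of subsidy.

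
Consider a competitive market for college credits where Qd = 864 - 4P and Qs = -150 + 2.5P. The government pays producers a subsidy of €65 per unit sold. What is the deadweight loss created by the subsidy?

Pre-subsidy: 864 - 4P = -150 + 2.5P gives P* = 156, Q* = 240.
With the subsidy, sellers receive Ps = Pb + 65 for each unit, where Pb is the price buyers pay.
Supply in terms of Pb becomes Qs = -150 + 2.5(Pb + 65) = 12.5 + 2.5Pb. Setting this equal to demand: 864 - 4Pb = 12.5 + 2.5Pb, so Pb = 131.
Sellers receive Ps = 131 + 65 = 196; Q' = 864 − 4·131 = 340.
The subsidy expands output by 340 − 240 = 100 past the efficient level; on those units the gap between marginal cost and willingness to pay runs from 0 up to 65.
DWL = ½ × 65 × 100 = 3250.

Deadweight loss = €3250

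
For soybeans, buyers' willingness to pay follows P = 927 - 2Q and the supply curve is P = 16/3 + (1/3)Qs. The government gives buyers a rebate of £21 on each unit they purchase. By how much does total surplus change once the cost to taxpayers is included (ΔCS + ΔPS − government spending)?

Net change in total surplus = -£94.5

Pre-subsidy: 927 - 2Q = 16/3 + (1/3)Q gives Q* = 395 and P* = 137.
With the rebate, buyers effectively pay Pb = Ps − 21, where Ps is the price sellers receive.
On the curves, Pb = 927 - 2Q and Ps = 16/3 + (1/3)Q; the wedge Ps − Pb = 21 gives 16/3 + (1/3)Q − (927 - 2Q) = 21, so Q' = 404.
Then Pb = 927 − 2·404 = 119 and Ps = 16/3 + (1/3)·404 = 140.
ΔCS = ½(395 + 404)(137 − 119) = 7191; ΔPS = ½(395 + 404)(140 − 137) = 1198.5.
Government spending = 21 × 404 = 8484.
Net change = 7191 + 1198.5 − 8484 = -94.5. The loss equals the DWL triangle ½·21·9.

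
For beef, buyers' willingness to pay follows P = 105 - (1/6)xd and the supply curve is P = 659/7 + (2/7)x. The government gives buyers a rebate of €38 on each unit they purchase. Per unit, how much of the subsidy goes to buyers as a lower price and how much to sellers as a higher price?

Pre-subsidy: 105 - (1/6)x = 659/7 + (2/7)x gives x* = 24 and P* = 101.
With the rebate, buyers effectively pay Pb = Ps − 38, where Ps is the price sellers receive.
On the curves, Pb = 105 - (1/6)x and Ps = 659/7 + (2/7)x; the wedge Ps − Pb = 38 gives 659/7 + (2/7)x − (105 - (1/6)x) = 38, so x' = 108.
Then Pb = 105 − (1/6)·108 = 87 and Ps = 659/7 + (2/7)·108 = 125.
Buyers' price falls by P* − Pb = 101 − 87 = 14; sellers' price rises by Ps − P* = 125 − 101 = 24.

Buyers gain €14 per unit; sellers gain €24 per unit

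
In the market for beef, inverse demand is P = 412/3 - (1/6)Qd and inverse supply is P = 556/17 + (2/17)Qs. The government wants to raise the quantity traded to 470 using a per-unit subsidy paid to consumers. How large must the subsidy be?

Required subsidy s = 29 per unit

At Q = 470, from the demand curve buyers pay Pb = 412/3 − (1/6)·470 = 59; from the supply curve sellers need Ps = 556/17 + (2/17)·470 = 88.
The subsidy must fill the gap: s = Ps − Pb = 88 − 59 = 29.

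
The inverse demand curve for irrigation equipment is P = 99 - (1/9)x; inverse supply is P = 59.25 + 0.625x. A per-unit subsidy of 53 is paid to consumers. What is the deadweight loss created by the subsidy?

Deadweight loss = 1908

Pre-subsidy: 99 - (1/9)x = 59.25 + 0.625x gives x* = 54 and P* = 93.
With the rebate, buyers effectively pay Pb = Ps − 53, where Ps is the price sellers receive.
On the curves, Pb = 99 - (1/9)x and Ps = 59.25 + 0.625x; the wedge Ps − Pb = 53 gives 59.25 + 0.625x − (99 - (1/9)x) = 53, so x' = 126.
Then Pb = 99 − (1/9)·126 = 85 and Ps = 59.25 + 0.625·126 = 138.
The subsidy expands output by 126 − 54 = 72 past the efficient level; on those units the gap between marginal cost and willingness to pay runs from 0 up to 53.
DWL = ½ × 53 × 72 = 1908.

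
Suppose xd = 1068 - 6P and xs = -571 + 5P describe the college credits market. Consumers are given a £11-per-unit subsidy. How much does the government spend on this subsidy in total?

Government cost = £2244

Pre-subsidy: 1068 - 6P = -571 + 5P gives P* = 149, x* = 174.
With the rebate, buyers effectively pay Pb = Ps − 11, where Ps is the price sellers receive.
Demand in terms of Ps becomes xd = 1068 − 6(Ps − 11) = 1134 - 6Ps. Setting this equal to supply: 1134 - 6Ps = -571 + 5Ps, so Ps = 155.
Buyers pay Pb = 155 − 11 = 144; x' = -571 + 5·155 = 204.
Government outlay = subsidy × quantity = 11 × 204 = 2244.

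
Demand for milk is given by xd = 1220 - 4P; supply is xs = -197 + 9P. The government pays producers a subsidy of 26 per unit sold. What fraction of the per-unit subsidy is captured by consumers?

Consumer share = 9/13

Pre-subsidy: 1220 - 4P = -197 + 9P gives P* = 109, x* = 784.
With the subsidy, sellers receive Ps = Pb + 26 for each unit, where Pb is the price buyers pay.
Supply in terms of Pb becomes xs = -197 + 9(Pb + 26) = 37 + 9Pb. Setting this equal to demand: 1220 - 4Pb = 37 + 9Pb, so Pb = 91.
Sellers receive Ps = 91 + 26 = 117; x' = 1220 − 4·91 = 856.
Buyers' price falls by P* − Pb = 109 − 91 = 18; sellers' price rises by Ps − P* = 117 − 109 = 8.
So consumers capture 18/26 = 9/13 of each unit of subsidy.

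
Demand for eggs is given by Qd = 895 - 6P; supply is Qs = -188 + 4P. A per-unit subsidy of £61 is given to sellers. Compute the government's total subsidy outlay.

Government cost = £23887.6

Pre-subsidy: 895 - 6P = -188 + 4P gives P* = 108.3, Q* = 245.2.
With the subsidy, sellers receive Ps = Pb + 61 for each unit, where Pb is the price buyers pay.
Supply in terms of Pb becomes Qs = -188 + 4(Pb + 61) = 56 + 4Pb. Setting this equal to demand: 895 - 6Pb = 56 + 4Pb, so Pb = 83.9.
Sellers receive Ps = 83.9 + 61 = 144.9; Q' = 895 − 6·83.9 = 391.6.
Government outlay = subsidy × quantity = 61 × 391.6 = 23887.6.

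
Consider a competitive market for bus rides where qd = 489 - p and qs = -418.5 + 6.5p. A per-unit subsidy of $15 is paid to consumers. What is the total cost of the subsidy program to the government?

Pre-subsidy: 489 - p = -418.5 + 6.5p gives p* = 121, q* = 368.
With the rebate, buyers effectively pay pb = ps − 15, where ps is the price sellers receive.
Demand in terms of ps becomes qd = 489 − 1(ps − 15) = 504 - ps. Setting this equal to supply: 504 - ps = -418.5 + 6.5ps, so ps = 123.
Buyers pay pb = 123 − 15 = 108; q' = -418.5 + 6.5·123 = 381.
Government outlay = subsidy × quantity = 15 × 381 = 5715.

Government cost = $5715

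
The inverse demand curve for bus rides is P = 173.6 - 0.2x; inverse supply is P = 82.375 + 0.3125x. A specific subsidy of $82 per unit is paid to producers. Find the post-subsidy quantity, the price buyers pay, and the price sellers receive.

Pre-subsidy: 173.6 - 0.2x = 82.375 + 0.3125x gives x* = 178 and P* = 138.
With the subsidy, sellers receive Ps = Pb + 82 for each unit, where Pb is the price buyers pay.
On the curves, Pb = 173.6 - 0.2x and Ps = 82.375 + 0.3125x; the wedge Ps − Pb = 82 gives 82.375 + 0.3125x − (173.6 - 0.2x) = 82, so x' = 338.
Then Pb = 173.6 − 0.2·338 = 106 and Ps = 82.375 + 0.3125·338 = 188.

x' = 338; buyers pay $106; sellers receive $188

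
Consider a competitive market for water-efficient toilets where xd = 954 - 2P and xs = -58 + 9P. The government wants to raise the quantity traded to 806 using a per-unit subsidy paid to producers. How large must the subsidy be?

At x = 806, invert demand for the buyer price: Pb = (954 − 806)/2 = 74; invert supply for the seller price: Ps = (806 − (-58))/9 = 96.
The subsidy must fill the gap: s = Ps − Pb = 96 − 74 = 22.

Required subsidy s = 22 per unit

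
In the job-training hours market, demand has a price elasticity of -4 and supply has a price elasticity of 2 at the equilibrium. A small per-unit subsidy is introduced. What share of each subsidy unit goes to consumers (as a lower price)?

For a small subsidy around the equilibrium, the benefit split depends on the relative slopes, which at a point are proportional to the elasticities.
Buyer share = εs/(εs + |εd|) = 2/(2 + 4) = 1/3; seller share = |εd|/(εs + |εd|) = 2/3.

Consumer share = 1/3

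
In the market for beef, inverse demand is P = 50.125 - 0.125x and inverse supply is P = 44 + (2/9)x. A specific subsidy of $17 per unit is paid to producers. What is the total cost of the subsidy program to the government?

Government cost = $1132.2

Pre-subsidy: 50.125 - 0.125x = 44 + (2/9)x gives x* = 17.64 and P* = 47.92.
With the subsidy, sellers receive Ps = Pb + 17 for each unit, where Pb is the price buyers pay.
On the curves, Pb = 50.125 - 0.125x and Ps = 44 + (2/9)x; the wedge Ps − Pb = 17 gives 44 + (2/9)x − (50.125 - 0.125x) = 17, so x' = 66.6.
Then Pb = 50.125 − 0.125·66.6 = 41.8 and Ps = 44 + (2/9)·66.6 = 58.8.
Government outlay = subsidy × quantity = 17 × 66.6 = 1132.2.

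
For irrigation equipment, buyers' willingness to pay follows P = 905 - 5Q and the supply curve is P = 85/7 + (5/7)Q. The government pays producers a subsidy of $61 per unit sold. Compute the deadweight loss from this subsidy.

Pre-subsidy: 905 - 5Q = 85/7 + (5/7)Q gives Q* = 156.25 and P* = 123.75.
With the subsidy, sellers receive Ps = Pb + 61 for each unit, where Pb is the price buyers pay.
On the curves, Pb = 905 - 5Q and Ps = 85/7 + (5/7)Q; the wedge Ps − Pb = 61 gives 85/7 + (5/7)Q − (905 - 5Q) = 61, so Q' = 166.925.
Then Pb = 905 − 5·166.925 = 70.375 and Ps = 85/7 + (5/7)·166.925 = 131.375.
The subsidy expands output by 166.925 − 156.25 = 10.675 past the efficient level; on those units the gap between marginal cost and willingness to pay runs from 0 up to 61.
DWL = ½ × 61 × 10.675 = 325.5875.

Deadweight loss = $325.5875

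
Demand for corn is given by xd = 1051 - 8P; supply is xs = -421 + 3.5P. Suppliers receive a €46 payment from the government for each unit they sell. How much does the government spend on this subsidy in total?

Pre-subsidy: 1051 - 8P = -421 + 3.5P gives P* = 128, x* = 27.
With the subsidy, sellers receive Ps = Pb + 46 for each unit, where Pb is the price buyers pay.
Supply in terms of Pb becomes xs = -421 + 3.5(Pb + 46) = -260 + 3.5Pb. Setting this equal to demand: 1051 - 8Pb = -260 + 3.5Pb, so Pb = 114.
Sellers receive Ps = 114 + 46 = 160; x' = 1051 − 8·114 = 139.
Government outlay = subsidy × quantity = 46 × 139 = 6394.

Government cost = €6394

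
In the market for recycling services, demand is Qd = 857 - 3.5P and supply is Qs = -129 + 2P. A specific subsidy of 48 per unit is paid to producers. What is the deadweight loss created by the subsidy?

Deadweight loss = 16128/11

Pre-subsidy: 857 - 3.5P = -129 + 2P gives P* = 1972/11, Q* = 2525/11.
With the subsidy, sellers receive Ps = Pb + 48 for each unit, where Pb is the price buyers pay.
Supply in terms of Pb becomes Qs = -129 + 2(Pb + 48) = -33 + 2Pb. Setting this equal to demand: 857 - 3.5Pb = -33 + 2Pb, so Pb = 1780/11.
Sellers receive Ps = 1780/11 + 48 = 2308/11; Q' = 857 − 3.5·(1780/11) = 3197/11.
The subsidy expands output by 3197/11 − 2525/11 = 672/11 past the efficient level; on those units the gap between marginal cost and willingness to pay runs from 0 up to 48.
DWL = ½ × 48 × 672/11 = 16128/11.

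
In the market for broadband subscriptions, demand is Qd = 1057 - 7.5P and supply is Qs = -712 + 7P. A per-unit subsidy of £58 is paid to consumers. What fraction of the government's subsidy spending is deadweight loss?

DWL / government spending = 105/352

Pre-subsidy: 1057 - 7.5P = -712 + 7P gives P* = 122, Q* = 142.
With the rebate, buyers effectively pay Pb = Ps − 58, where Ps is the price sellers receive.
Demand in terms of Ps becomes Qd = 1057 − 7.5(Ps − 58) = 1492 - 7.5Ps. Setting this equal to supply: 1492 - 7.5Ps = -712 + 7Ps, so Ps = 152.
Buyers pay Pb = 152 − 58 = 94; Q' = -712 + 7·152 = 352.
ΔCS = ½(142 + 352)(122 − 94) = 6916; ΔPS = ½(142 + 352)(152 − 122) = 7410.
Government spending = 58 × 352 = 20416.
DWL = ½ × 58 × (352 − 142) = 6090; fraction = 6090 / 20416 = 105/352.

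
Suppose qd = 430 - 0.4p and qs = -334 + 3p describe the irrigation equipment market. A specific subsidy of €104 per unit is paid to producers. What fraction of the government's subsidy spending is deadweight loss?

Pre-subsidy: 430 - 0.4p = -334 + 3p gives p* = 3820/17, q* = 5782/17.
With the subsidy, sellers receive ps = pb + 104 for each unit, where pb is the price buyers pay.
Supply in terms of pb becomes qs = -334 + 3(pb + 104) = -22 + 3pb. Setting this equal to demand: 430 - 0.4pb = -22 + 3pb, so pb = 2260/17.
Sellers receive ps = 2260/17 + 104 = 4028/17; q' = 430 − 0.4·(2260/17) = 6406/17.
ΔCS = ½(5782/17 + 6406/17)(3820/17 − 2260/17) = 9506640/289; ΔPS = ½(5782/17 + 6406/17)(4028/17 − 3820/17) = 1267552/289.
Government spending = 104 × 6406/17 = 666224/17.
DWL = ½ × 104 × (6406/17 − 5782/17) = 32448/17; fraction = (32448/17) / (666224/17) = 156/3203.

DWL / government spending = 156/3203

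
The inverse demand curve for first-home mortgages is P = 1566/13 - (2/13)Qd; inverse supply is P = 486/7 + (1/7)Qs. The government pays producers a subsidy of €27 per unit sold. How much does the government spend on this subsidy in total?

Pre-subsidy: 1566/13 - (2/13)Q = 486/7 + (1/7)Q gives Q* = 172 and P* = 94.
With the subsidy, sellers receive Ps = Pb + 27 for each unit, where Pb is the price buyers pay.
On the curves, Pb = 1566/13 - (2/13)Q and Ps = 486/7 + (1/7)Q; the wedge Ps − Pb = 27 gives 486/7 + (1/7)Q − (1566/13 - (2/13)Q) = 27, so Q' = 263.
Then Pb = 1566/13 − (2/13)·263 = 80 and Ps = 486/7 + (1/7)·263 = 107.
Government outlay = subsidy × quantity = 27 × 263 = 7101.

Government cost = €7101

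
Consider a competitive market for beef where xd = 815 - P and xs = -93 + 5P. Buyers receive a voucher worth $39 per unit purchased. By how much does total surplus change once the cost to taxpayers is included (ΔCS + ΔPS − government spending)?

Pre-subsidy: 815 - P = -93 + 5P gives P* = 454/3, x* = 1991/3.
With the rebate, buyers effectively pay Pb = Ps − 39, where Ps is the price sellers receive.
Demand in terms of Ps becomes xd = 815 − 1(Ps − 39) = 854 - Ps. Setting this equal to supply: 854 - Ps = -93 + 5Ps, so Ps = 947/6.
Buyers pay Pb = 947/6 − 39 = 713/6; x' = -93 + 5·(947/6) = 4177/6.
ΔCS = ½(1991/3 + 4177/6)(454/3 − 713/6) = 530335/24; ΔPS = ½(1991/3 + 4177/6)(947/6 − 454/3) = 106067/24.
Government spending = 39 × 4177/6 = 27150.5.
Net change = 530335/24 + 106067/24 − 27150.5 = -633.75. The loss equals the DWL triangle ½·39·32.5.

Net change in total surplus = -$633.75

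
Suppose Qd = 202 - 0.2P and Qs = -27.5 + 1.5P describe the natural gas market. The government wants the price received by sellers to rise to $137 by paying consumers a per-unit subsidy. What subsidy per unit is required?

Required subsidy s = $17 per unit

At a seller price of 137, quantity supplied is -27.5 + 1.5·137 = 178.
Buyers absorb 178 only when they pay Pb with 202 − 0.2·Pb = 178, i.e. Pb = 120.
s = Ps − Pb = 137 − 120 = 17.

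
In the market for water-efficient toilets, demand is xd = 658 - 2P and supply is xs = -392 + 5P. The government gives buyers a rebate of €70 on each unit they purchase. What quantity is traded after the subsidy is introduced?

x' = 458

Pre-subsidy: 658 - 2P = -392 + 5P gives P* = 150, x* = 358.
With the rebate, buyers effectively pay Pb = Ps − 70, where Ps is the price sellers receive.
Demand in terms of Ps becomes xd = 658 − 2(Ps − 70) = 798 - 2Ps. Setting this equal to supply: 798 - 2Ps = -392 + 5Ps, so Ps = 170.
Buyers pay Pb = 170 − 70 = 100; x' = -392 + 5·170 = 458.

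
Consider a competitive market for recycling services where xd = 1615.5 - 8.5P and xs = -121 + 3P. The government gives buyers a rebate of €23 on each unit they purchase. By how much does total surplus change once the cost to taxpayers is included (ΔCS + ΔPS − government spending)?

Net change in total surplus = -€586.5

Pre-subsidy: 1615.5 - 8.5P = -121 + 3P gives P* = 151, x* = 332.
With the rebate, buyers effectively pay Pb = Ps − 23, where Ps is the price sellers receive.
Demand in terms of Ps becomes xd = 1615.5 − 8.5(Ps − 23) = 1811 - 8.5Ps. Setting this equal to supply: 1811 - 8.5Ps = -121 + 3Ps, so Ps = 168.
Buyers pay Pb = 168 − 23 = 145; x' = -121 + 3·168 = 383.
ΔCS = ½(332 + 383)(151 − 145) = 2145; ΔPS = ½(332 + 383)(168 − 151) = 6077.5.
Government spending = 23 × 383 = 8809.
Net change = 2145 + 6077.5 − 8809 = -586.5. The loss equals the DWL triangle ½·23·51.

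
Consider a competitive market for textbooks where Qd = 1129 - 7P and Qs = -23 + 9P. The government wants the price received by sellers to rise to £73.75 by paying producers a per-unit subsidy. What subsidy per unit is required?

Required subsidy s = £4 per unit

At a seller price of 73.75, quantity supplied is -23 + 9·73.75 = 640.75.
Buyers absorb 640.75 only when they pay Pb with 1129 − 7·Pb = 640.75, i.e. Pb = 69.75.
s = Ps − Pb = 73.75 − 69.75 = 4.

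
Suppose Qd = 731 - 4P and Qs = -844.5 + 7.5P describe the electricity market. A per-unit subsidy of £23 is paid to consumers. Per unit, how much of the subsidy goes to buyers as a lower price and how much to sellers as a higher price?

Pre-subsidy: 731 - 4P = -844.5 + 7.5P gives P* = 137, Q* = 183.
With the rebate, buyers effectively pay Pb = Ps − 23, where Ps is the price sellers receive.
Demand in terms of Ps becomes Qd = 731 − 4(Ps − 23) = 823 - 4Ps. Setting this equal to supply: 823 - 4Ps = -844.5 + 7.5Ps, so Ps = 145.
Buyers pay Pb = 145 − 23 = 122; Q' = -844.5 + 7.5·145 = 243.
Buyers' price falls by P* − Pb = 137 − 122 = 15; sellers' price rises by Ps − P* = 145 − 137 = 8.

Buyers gain £15 per unit; sellers gain £8 per unit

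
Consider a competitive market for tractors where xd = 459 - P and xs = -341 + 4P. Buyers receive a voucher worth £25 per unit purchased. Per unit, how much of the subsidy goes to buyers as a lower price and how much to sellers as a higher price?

Pre-subsidy: 459 - P = -341 + 4P gives P* = 160, x* = 299.
With the rebate, buyers effectively pay Pb = Ps − 25, where Ps is the price sellers receive.
Demand in terms of Ps becomes xd = 459 − 1(Ps − 25) = 484 - Ps. Setting this equal to supply: 484 - Ps = -341 + 4Ps, so Ps = 165.
Buyers pay Pb = 165 − 25 = 140; x' = -341 + 4·165 = 319.
Buyers' price falls by P* − Pb = 160 − 140 = 20; sellers' price rises by Ps − P* = 165 − 160 = 5.

Buyers gain £20 per unit; sellers gain £5 per unit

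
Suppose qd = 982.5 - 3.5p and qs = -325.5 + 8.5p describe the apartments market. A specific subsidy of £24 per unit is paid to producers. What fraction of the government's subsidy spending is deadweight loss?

DWL / government spending = 119/2642

Pre-subsidy: 982.5 - 3.5p = -325.5 + 8.5p gives p* = 109, q* = 601.
With the subsidy, sellers receive ps = pb + 24 for each unit, where pb is the price buyers pay.
Supply in terms of pb becomes qs = -325.5 + 8.5(pb + 24) = -121.5 + 8.5pb. Setting this equal to demand: 982.5 - 3.5pb = -121.5 + 8.5pb, so pb = 92.
Sellers receive ps = 92 + 24 = 116; q' = 982.5 − 3.5·92 = 660.5.
ΔCS = ½(601 + 660.5)(109 − 92) = 10722.75; ΔPS = ½(601 + 660.5)(116 − 109) = 4415.25.
Government spending = 24 × 660.5 = 15852.
DWL = ½ × 24 × (660.5 − 601) = 714; fraction = 714 / 15852 = 119/2642.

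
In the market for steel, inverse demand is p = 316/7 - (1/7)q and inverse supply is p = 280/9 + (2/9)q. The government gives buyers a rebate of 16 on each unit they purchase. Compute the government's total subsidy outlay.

Government cost = 30272/23

Pre-subsidy: 316/7 - (1/7)q = 280/9 + (2/9)q gives q* = 884/23 and p* = 912/23.
With the rebate, buyers effectively pay pb = ps − 16, where ps is the price sellers receive.
On the curves, pb = 316/7 - (1/7)q and ps = 280/9 + (2/9)q; the wedge ps − pb = 16 gives 280/9 + (2/9)q − (316/7 - (1/7)q) = 16, so q' = 1892/23.
Then pb = 316/7 − (1/7)·(1892/23) = 768/23 and ps = 280/9 + (2/9)·(1892/23) = 1136/23.
Government outlay = subsidy × quantity = 16 × 1892/23 = 30272/23.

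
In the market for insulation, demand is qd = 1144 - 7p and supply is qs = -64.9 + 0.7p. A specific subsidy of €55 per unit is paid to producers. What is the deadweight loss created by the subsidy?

Deadweight loss = €962.5

Pre-subsidy: 1144 - 7p = -64.9 + 0.7p gives p* = 157, q* = 45.
With the subsidy, sellers receive ps = pb + 55 for each unit, where pb is the price buyers pay.
Supply in terms of pb becomes qs = -64.9 + 0.7(pb + 55) = -26.4 + 0.7pb. Setting this equal to demand: 1144 - 7pb = -26.4 + 0.7pb, so pb = 152.
Sellers receive ps = 152 + 55 = 207; q' = 1144 − 7·152 = 80.
The subsidy expands output by 80 − 45 = 35 past the efficient level; on those units the gap between marginal cost and willingness to pay runs from 0 up to 55.
DWL = ½ × 55 × 35 = 962.5.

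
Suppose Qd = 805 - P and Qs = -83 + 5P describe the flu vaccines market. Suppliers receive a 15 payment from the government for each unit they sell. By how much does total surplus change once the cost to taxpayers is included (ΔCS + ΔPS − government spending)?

Pre-subsidy: 805 - P = -83 + 5P gives P* = 148, Q* = 657.
With the subsidy, sellers receive Ps = Pb + 15 for each unit, where Pb is the price buyers pay.
Supply in terms of Pb becomes Qs = -83 + 5(Pb + 15) = -8 + 5Pb. Setting this equal to demand: 805 - Pb = -8 + 5Pb, so Pb = 135.5.
Sellers receive Ps = 135.5 + 15 = 150.5; Q' = 805 − 1·135.5 = 669.5.
ΔCS = ½(657 + 669.5)(148 − 135.5) = 8290.625; ΔPS = ½(657 + 669.5)(150.5 − 148) = 1658.125.
Government spending = 15 × 669.5 = 10042.5.
Net change = 8290.625 + 1658.125 − 10042.5 = -93.75. The loss equals the DWL triangle ½·15·12.5.

Net change in total surplus = -93.75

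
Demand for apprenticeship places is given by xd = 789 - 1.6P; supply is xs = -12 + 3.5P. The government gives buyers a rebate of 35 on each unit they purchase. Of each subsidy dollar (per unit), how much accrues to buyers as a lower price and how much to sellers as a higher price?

Pre-subsidy: 789 - 1.6P = -12 + 3.5P gives P* = 2670/17, x* = 9141/17.
With the rebate, buyers effectively pay Pb = Ps − 35, where Ps is the price sellers receive.
Demand in terms of Ps becomes xd = 789 − 1.6(Ps − 35) = 845 - 1.6Ps. Setting this equal to supply: 845 - 1.6Ps = -12 + 3.5Ps, so Ps = 8570/51.
Buyers pay Pb = 8570/51 − 35 = 6785/51; x' = -12 + 3.5·(8570/51) = 29383/51.
Buyers' price falls by P* − Pb = 2670/17 − 6785/51 = 1225/51; sellers' price rises by Ps − P* = 8570/51 − 2670/17 = 560/51.

Buyers gain 1225/51 per unit; sellers gain 560/51 per unit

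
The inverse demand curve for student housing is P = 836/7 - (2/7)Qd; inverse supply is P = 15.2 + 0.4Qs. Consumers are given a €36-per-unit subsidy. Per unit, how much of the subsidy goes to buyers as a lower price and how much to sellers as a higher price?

Buyers gain €15 per unit; sellers gain €21 per unit

Pre-subsidy: 836/7 - (2/7)Q = 15.2 + 0.4Q gives Q* = 152 and P* = 76.
With the rebate, buyers effectively pay Pb = Ps − 36, where Ps is the price sellers receive.
On the curves, Pb = 836/7 - (2/7)Q and Ps = 15.2 + 0.4Q; the wedge Ps − Pb = 36 gives 15.2 + 0.4Q − (836/7 - (2/7)Q) = 36, so Q' = 204.5.
Then Pb = 836/7 − (2/7)·204.5 = 61 and Ps = 15.2 + 0.4·204.5 = 97.
Buyers' price falls by P* − Pb = 76 − 61 = 15; sellers' price rises by Ps − P* = 97 − 76 = 21.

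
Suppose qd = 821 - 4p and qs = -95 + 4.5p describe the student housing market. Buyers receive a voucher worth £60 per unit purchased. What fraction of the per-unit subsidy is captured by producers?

Pre-subsidy: 821 - 4p = -95 + 4.5p gives p* = 1832/17, q* = 6629/17.
With the rebate, buyers effectively pay pb = ps − 60, where ps is the price sellers receive.
Demand in terms of ps becomes qd = 821 − 4(ps − 60) = 1061 - 4ps. Setting this equal to supply: 1061 - 4ps = -95 + 4.5ps, so ps = 136.
Buyers pay pb = 136 − 60 = 76; q' = -95 + 4.5·136 = 517.
Buyers' price falls by p* − pb = 1832/17 − 76 = 540/17; sellers' price rises by ps − p* = 136 − 1832/17 = 480/17.
So producers capture (480/17)/60 = 8/17 of each unit of subsidy.

Producer share = 8/17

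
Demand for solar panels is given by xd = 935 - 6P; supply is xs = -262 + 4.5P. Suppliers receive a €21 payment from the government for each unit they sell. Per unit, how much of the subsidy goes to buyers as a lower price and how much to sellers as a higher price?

Buyers gain €9 per unit; sellers gain €12 per unit

Pre-subsidy: 935 - 6P = -262 + 4.5P gives P* = 114, x* = 251.
With the subsidy, sellers receive Ps = Pb + 21 for each unit, where Pb is the price buyers pay.
Supply in terms of Pb becomes xs = -262 + 4.5(Pb + 21) = -167.5 + 4.5Pb. Setting this equal to demand: 935 - 6Pb = -167.5 + 4.5Pb, so Pb = 105.
Sellers receive Ps = 105 + 21 = 126; x' = 935 − 6·105 = 305.
Buyers' price falls by P* − Pb = 114 − 105 = 9; sellers' price rises by Ps − P* = 126 − 114 = 12.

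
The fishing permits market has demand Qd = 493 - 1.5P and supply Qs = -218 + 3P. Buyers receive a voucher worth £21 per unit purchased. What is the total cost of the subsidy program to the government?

Government cost = £5817

Pre-subsidy: 493 - 1.5P = -218 + 3P gives P* = 158, Q* = 256.
With the rebate, buyers effectively pay Pb = Ps − 21, where Ps is the price sellers receive.
Demand in terms of Ps becomes Qd = 493 − 1.5(Ps − 21) = 524.5 - 1.5Ps. Setting this equal to supply: 524.5 - 1.5Ps = -218 + 3Ps, so Ps = 165.
Buyers pay Pb = 165 − 21 = 144; Q' = -218 + 3·165 = 277.
Government outlay = subsidy × quantity = 21 × 277 = 5817.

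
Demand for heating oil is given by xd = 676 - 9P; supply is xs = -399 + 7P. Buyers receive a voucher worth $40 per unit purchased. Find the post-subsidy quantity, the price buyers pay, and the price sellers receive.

x' = 228.8125; buyers pay $49.6875; sellers receive $89.6875

Pre-subsidy: 676 - 9P = -399 + 7P gives P* = 67.1875, x* = 71.3125.
With the rebate, buyers effectively pay Pb = Ps − 40, where Ps is the price sellers receive.
Demand in terms of Ps becomes xd = 676 − 9(Ps − 40) = 1036 - 9Ps. Setting this equal to supply: 1036 - 9Ps = -399 + 7Ps, so Ps = 89.6875.
Buyers pay Pb = 89.6875 − 40 = 49.6875; x' = -399 + 7·89.6875 = 228.8125.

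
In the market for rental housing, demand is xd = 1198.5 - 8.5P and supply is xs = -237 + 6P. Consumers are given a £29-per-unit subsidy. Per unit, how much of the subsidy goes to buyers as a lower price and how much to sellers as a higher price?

Pre-subsidy: 1198.5 - 8.5P = -237 + 6P gives P* = 99, x* = 357.
With the rebate, buyers effectively pay Pb = Ps − 29, where Ps is the price sellers receive.
Demand in terms of Ps becomes xd = 1198.5 − 8.5(Ps − 29) = 1445 - 8.5Ps. Setting this equal to supply: 1445 - 8.5Ps = -237 + 6Ps, so Ps = 116.
Buyers pay Pb = 116 − 29 = 87; x' = -237 + 6·116 = 459.
Buyers' price falls by P* − Pb = 99 − 87 = 12; sellers' price rises by Ps − P* = 116 − 99 = 17.

Buyers gain £12 per unit; sellers gain £17 per unit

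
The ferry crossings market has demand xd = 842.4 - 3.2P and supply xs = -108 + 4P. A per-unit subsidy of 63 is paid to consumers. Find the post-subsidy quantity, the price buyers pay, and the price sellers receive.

x' = 532; buyers pay 97; sellers receive 160

Pre-subsidy: 842.4 - 3.2P = -108 + 4P gives P* = 132, x* = 420.
With the rebate, buyers effectively pay Pb = Ps − 63, where Ps is the price sellers receive.
Demand in terms of Ps becomes xd = 842.4 − 3.2(Ps − 63) = 1044 - 3.2Ps. Setting this equal to supply: 1044 - 3.2Ps = -108 + 4Ps, so Ps = 160.
Buyers pay Pb = 160 − 63 = 97; x' = -108 + 4·160 = 532.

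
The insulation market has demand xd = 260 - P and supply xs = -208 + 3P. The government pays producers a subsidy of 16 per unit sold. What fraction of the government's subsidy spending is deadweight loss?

Pre-subsidy: 260 - P = -208 + 3P gives P* = 117, x* = 143.
With the subsidy, sellers receive Ps = Pb + 16 for each unit, where Pb is the price buyers pay.
Supply in terms of Pb becomes xs = -208 + 3(Pb + 16) = -160 + 3Pb. Setting this equal to demand: 260 - Pb = -160 + 3Pb, so Pb = 105.
Sellers receive Ps = 105 + 16 = 121; x' = 260 − 1·105 = 155.
ΔCS = ½(143 + 155)(117 − 105) = 1788; ΔPS = ½(143 + 155)(121 − 117) = 596.
Government spending = 16 × 155 = 2480.
DWL = ½ × 16 × (155 − 143) = 96; fraction = 96 / 2480 = 6/155.

DWL / government spending = 6/155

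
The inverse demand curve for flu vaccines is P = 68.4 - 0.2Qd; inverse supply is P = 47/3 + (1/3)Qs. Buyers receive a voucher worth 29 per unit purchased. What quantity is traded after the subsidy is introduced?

Q' = 153.25

Pre-subsidy: 68.4 - 0.2Q = 47/3 + (1/3)Q gives Q* = 98.875 and P* = 48.625.
With the rebate, buyers effectively pay Pb = Ps − 29, where Ps is the price sellers receive.
On the curves, Pb = 68.4 - 0.2Q and Ps = 47/3 + (1/3)Q; the wedge Ps − Pb = 29 gives 47/3 + (1/3)Q − (68.4 - 0.2Q) = 29, so Q' = 153.25.
Then Pb = 68.4 − 0.2·153.25 = 37.75 and Ps = 47/3 + (1/3)·153.25 = 66.75.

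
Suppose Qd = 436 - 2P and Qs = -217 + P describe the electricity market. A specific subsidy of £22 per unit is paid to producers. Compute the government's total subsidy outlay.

Government cost = 1012/3

Pre-subsidy: 436 - 2P = -217 + P gives P* = 653/3, Q* = 2/3.
With the subsidy, sellers receive Ps = Pb + 22 for each unit, where Pb is the price buyers pay.
Supply in terms of Pb becomes Qs = -217 + 1(Pb + 22) = -195 + Pb. Setting this equal to demand: 436 - 2Pb = -195 + Pb, so Pb = 631/3.
Sellers receive Ps = 631/3 + 22 = 697/3; Q' = 436 − 2·(631/3) = 46/3.
Government outlay = subsidy × quantity = 22 × 46/3 = 1012/3.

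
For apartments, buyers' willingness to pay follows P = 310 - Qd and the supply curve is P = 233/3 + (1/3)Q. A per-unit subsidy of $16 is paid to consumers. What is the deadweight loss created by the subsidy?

Pre-subsidy: 310 - Q = 233/3 + (1/3)Q gives Q* = 174.25 and P* = 135.75.
With the rebate, buyers effectively pay Pb = Ps − 16, where Ps is the price sellers receive.
On the curves, Pb = 310 - Q and Ps = 233/3 + (1/3)Q; the wedge Ps − Pb = 16 gives 233/3 + (1/3)Q − (310 - Q) = 16, so Q' = 186.25.
Then Pb = 310 − 1·186.25 = 123.75 and Ps = 233/3 + (1/3)·186.25 = 139.75.
The subsidy expands output by 186.25 − 174.25 = 12 past the efficient level; on those units the gap between marginal cost and willingness to pay runs from 0 up to 16.
DWL = ½ × 16 × 12 = 96.

Deadweight loss = $96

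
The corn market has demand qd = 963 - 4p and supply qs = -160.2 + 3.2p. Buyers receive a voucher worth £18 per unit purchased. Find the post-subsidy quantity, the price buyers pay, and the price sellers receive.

q' = 371; buyers pay £148; sellers receive £166

Pre-subsidy: 963 - 4p = -160.2 + 3.2p gives p* = 156, q* = 339.
With the rebate, buyers effectively pay pb = ps − 18, where ps is the price sellers receive.
Demand in terms of ps becomes qd = 963 − 4(ps − 18) = 1035 - 4ps. Setting this equal to supply: 1035 - 4ps = -160.2 + 3.2ps, so ps = 166.
Buyers pay pb = 166 − 18 = 148; q' = -160.2 + 3.2·166 = 371.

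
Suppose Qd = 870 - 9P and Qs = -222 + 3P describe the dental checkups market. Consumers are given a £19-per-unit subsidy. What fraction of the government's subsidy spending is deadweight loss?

Pre-subsidy: 870 - 9P = -222 + 3P gives P* = 91, Q* = 51.
With the rebate, buyers effectively pay Pb = Ps − 19, where Ps is the price sellers receive.
Demand in terms of Ps becomes Qd = 870 − 9(Ps − 19) = 1041 - 9Ps. Setting this equal to supply: 1041 - 9Ps = -222 + 3Ps, so Ps = 105.25.
Buyers pay Pb = 105.25 − 19 = 86.25; Q' = -222 + 3·105.25 = 93.75.
ΔCS = ½(51 + 93.75)(91 − 86.25) = 343.78125; ΔPS = ½(51 + 93.75)(105.25 − 91) = 1031.34375.
Government spending = 19 × 93.75 = 1781.25.
DWL = ½ × 19 × (93.75 − 51) = 406.125; fraction = 406.125 / 1781.25 = 0.228.

DWL / government spending = 0.228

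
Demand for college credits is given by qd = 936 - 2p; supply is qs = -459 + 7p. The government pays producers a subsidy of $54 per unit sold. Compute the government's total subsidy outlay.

Pre-subsidy: 936 - 2p = -459 + 7p gives p* = 155, q* = 626.
With the subsidy, sellers receive ps = pb + 54 for each unit, where pb is the price buyers pay.
Supply in terms of pb becomes qs = -459 + 7(pb + 54) = -81 + 7pb. Setting this equal to demand: 936 - 2pb = -81 + 7pb, so pb = 113.
Sellers receive ps = 113 + 54 = 167; q' = 936 − 2·113 = 710.
Government outlay = subsidy × quantity = 54 × 710 = 38340.

Government cost = $38340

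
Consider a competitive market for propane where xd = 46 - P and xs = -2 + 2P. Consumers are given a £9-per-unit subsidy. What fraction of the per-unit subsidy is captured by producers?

Producer share = 1/3

Pre-subsidy: 46 - P = -2 + 2P gives P* = 16, x* = 30.
With the rebate, buyers effectively pay Pb = Ps − 9, where Ps is the price sellers receive.
Demand in terms of Ps becomes xd = 46 − 1(Ps − 9) = 55 - Ps. Setting this equal to supply: 55 - Ps = -2 + 2Ps, so Ps = 19.
Buyers pay Pb = 19 − 9 = 10; x' = -2 + 2·19 = 36.
Buyers' price falls by P* − Pb = 16 − 10 = 6; sellers' price rises by Ps − P* = 19 − 16 = 3.
So producers capture 3/9 = 1/3 of each unit of subsidy.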